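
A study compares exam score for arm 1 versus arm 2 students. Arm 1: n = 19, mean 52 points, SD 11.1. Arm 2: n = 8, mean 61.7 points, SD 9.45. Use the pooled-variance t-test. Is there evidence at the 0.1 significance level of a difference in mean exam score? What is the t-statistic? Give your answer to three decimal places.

Let group 1 = arm 1, group 2 = arm 2. H0: μ_1 = μ_2; H1: μ_1 ≠ μ_2 (two-sample pooled-variance t-test, two-sided).
s_p² = [(19−1)·11.1² + (8−1)·9.45²]/(19+8−2) = 113.716
t = (52 − 61.7)/√[113.716·(1/19 + 1/8)] = -2.158
df = n₁ + n₂ − 2 = 25
Two-sided p-value ≈ 0.0407
Since p ≈ 0.0407 < α = 0.1, reject H0; the evidence is statistically significant.

-2.158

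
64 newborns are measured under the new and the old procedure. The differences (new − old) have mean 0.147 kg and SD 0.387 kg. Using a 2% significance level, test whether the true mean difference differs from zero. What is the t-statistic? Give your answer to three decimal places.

H0: μ_d = 0; H1: μ_d ≠ 0 (paired t-test on the differences, two-sided).
t = d̄/(s_d/√n) = 0.147/(0.387/√64) = 3.039
df = n − 1 = 63
Two-sided p-value ≈ 0.0035
Since p ≈ 0.0035 < α = 0.02, reject H0; the data support H1.

3.039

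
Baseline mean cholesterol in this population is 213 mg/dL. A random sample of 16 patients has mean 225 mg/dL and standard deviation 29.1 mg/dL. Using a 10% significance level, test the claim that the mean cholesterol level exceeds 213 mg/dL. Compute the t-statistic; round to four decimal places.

1.6495

H0: μ = 213; H1: μ > 213 (one-sample t-test, right-tailed).
t = (x̄ − μ₀)/(s/√n) = (225 − 213)/(29.1/√16) = 1.6495
df = n − 1 = 15
p-value = P(T ≥ 1.6495) ≈ 0.060
Since p ≈ 0.060 < α = 0.1, reject H0; the data support H1.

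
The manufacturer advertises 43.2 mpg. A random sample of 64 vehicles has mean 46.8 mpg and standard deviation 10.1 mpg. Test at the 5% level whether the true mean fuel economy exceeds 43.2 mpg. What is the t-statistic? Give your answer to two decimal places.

H0: μ = 43.2; H1: μ > 43.2 (one-sample t-test, right-tailed).
t = (x̄ − μ₀)/(s/√n) = (46.8 − 43.2)/(10.1/√64) = 2.85
df = n − 1 = 63
p-value = P(T ≥ 2.85) ≈ 0.0029
Since p ≈ 0.0029 < α = 0.05, reject H0; the data support H1.

2.85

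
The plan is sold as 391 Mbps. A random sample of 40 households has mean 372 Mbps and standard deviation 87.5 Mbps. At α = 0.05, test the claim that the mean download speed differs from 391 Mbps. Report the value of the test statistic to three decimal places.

H0: μ = 391; H1: μ ≠ 391 (one-sample t-test, two-sided).
t = (x̄ − μ₀)/(s/√n) = (372 − 391)/(87.5/√40) = -1.373
df = n − 1 = 39
Two-sided p-value ≈ 0.177
Since p ≈ 0.177 > α = 0.05, fail to reject H0; the data do not provide sufficient evidence against H0.

-1.373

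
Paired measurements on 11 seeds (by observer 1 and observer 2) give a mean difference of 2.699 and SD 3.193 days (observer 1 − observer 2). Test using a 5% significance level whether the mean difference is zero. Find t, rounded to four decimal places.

H0: μ_d = 0; H1: μ_d ≠ 0 (paired t-test on the differences, two-sided).
t = d̄/(s_d/√n) = 2.699/(3.193/√11) = 2.8035
df = n − 1 = 10
Two-sided p-value ≈ 0.019
Since p ≈ 0.019 < α = 0.05, reject H0; the evidence is statistically significant.

2.8035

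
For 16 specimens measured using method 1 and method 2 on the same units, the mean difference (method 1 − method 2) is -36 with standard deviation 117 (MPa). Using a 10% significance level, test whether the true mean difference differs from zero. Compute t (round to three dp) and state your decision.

t = -1.231; fail to reject H0

H0: μ_d = 0; H1: μ_d ≠ 0 (paired t-test on the differences, two-sided).
t = d̄/(s_d/√n) = -36/(117/√16) = -1.231
df = n − 1 = 15
Two-sided p-value ≈ 0.237
Since p ≈ 0.237 > α = 0.1, fail to reject H0; the data do not provide sufficient evidence against H0.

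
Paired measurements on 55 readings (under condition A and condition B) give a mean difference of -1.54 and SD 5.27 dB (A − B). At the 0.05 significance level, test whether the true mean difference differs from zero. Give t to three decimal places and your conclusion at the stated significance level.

t = -2.167; reject H0

H0: μ_d = 0; H1: μ_d ≠ 0 (paired t-test on the differences, two-sided).
t = d̄/(s_d/√n) = -1.54/(5.27/√55) = -2.167
df = n − 1 = 54
Two-sided p-value ≈ 0.035
Since p ≈ 0.035 < α = 0.05, reject H0; the data support H1.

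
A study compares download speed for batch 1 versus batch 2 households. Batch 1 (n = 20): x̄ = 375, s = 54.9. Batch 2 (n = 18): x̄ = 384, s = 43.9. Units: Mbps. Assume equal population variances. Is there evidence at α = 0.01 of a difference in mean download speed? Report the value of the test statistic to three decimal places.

-0.554

Let group 1 = batch 1, group 2 = batch 2. H0: μ_1 = μ_2; H1: μ_1 ≠ μ_2 (two-sample pooled-variance t-test, two-sided).
s_p² = [(20−1)·54.9² + (18−1)·43.9²]/(20+18−2) = 2500.8
t = (375 − 384)/√[2500.8·(1/20 + 1/18)] = -0.554
df = n₁ + n₂ − 2 = 36
Two-sided p-value ≈ 0.583
Since p ≈ 0.583 > α = 0.01, fail to reject H0; the evidence is not statistically significant.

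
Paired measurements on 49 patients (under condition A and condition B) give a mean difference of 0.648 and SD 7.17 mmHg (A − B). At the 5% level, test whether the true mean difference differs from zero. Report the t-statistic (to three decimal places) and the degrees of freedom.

H0: μ_d = 0; H1: μ_d ≠ 0 (paired t-test on the differences, two-sided).
t = d̄/(s_d/√n) = 0.648/(7.17/√49) = 0.633
df = n − 1 = 48
Two-sided p-value ≈ 0.530
Since p ≈ 0.530 > α = 0.05, fail to reject H0; the data do not provide sufficient evidence against H0.

t = 0.633, df = 48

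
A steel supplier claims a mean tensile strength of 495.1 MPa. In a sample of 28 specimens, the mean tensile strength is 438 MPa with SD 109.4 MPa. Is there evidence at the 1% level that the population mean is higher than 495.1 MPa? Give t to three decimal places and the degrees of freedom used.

H0: μ = 495.1; H1: μ > 495.1 (one-sample t-test, right-tailed).
t = (x̄ − μ₀)/(s/√n) = (438 − 495.1)/(109.4/√28) = -2.762
df = n − 1 = 27
p-value = P(T ≥ -2.762) ≈ 0.995
Since p ≈ 0.995 > α = 0.01, fail to reject H0; the evidence is not statistically significant.

t = -2.762, df = 27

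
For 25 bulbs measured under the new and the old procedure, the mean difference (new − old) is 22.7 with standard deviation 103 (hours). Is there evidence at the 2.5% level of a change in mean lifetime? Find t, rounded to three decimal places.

1.102

H0: μ_d = 0; H1: μ_d ≠ 0 (paired t-test on the differences, two-sided).
t = d̄/(s_d/√n) = 22.7/(103/√25) = 1.102
df = n − 1 = 24
Two-sided p-value ≈ 0.281
Since p ≈ 0.281 > α = 0.025, fail to reject H0; the evidence is not statistically significant.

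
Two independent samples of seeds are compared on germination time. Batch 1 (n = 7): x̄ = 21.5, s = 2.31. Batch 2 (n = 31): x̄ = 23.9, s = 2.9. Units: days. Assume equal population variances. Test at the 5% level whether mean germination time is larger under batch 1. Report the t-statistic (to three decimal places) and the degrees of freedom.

t = -2.041, df = 36

Let group 1 = batch 1, group 2 = batch 2. H0: μ_1 = μ_2; H1: μ_1 > μ_2 (two-sample pooled-variance t-test, right-tailed).
s_p² = [(7−1)·2.31² + (31−1)·2.9²]/(7+31−2) = 7.89768
t = (21.5 − 23.9)/√[7.89768·(1/7 + 1/31)] = -2.041
df = n₁ + n₂ − 2 = 36
p-value = P(T ≥ -2.041) ≈ 0.9757
Since p ≈ 0.9757 > α = 0.05, fail to reject H0; the data do not provide sufficient evidence against H0.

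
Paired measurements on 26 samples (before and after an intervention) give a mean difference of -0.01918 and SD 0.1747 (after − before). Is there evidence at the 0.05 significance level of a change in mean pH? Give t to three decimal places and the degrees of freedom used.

t = -0.560, df = 25

H0: μ_d = 0; H1: μ_d ≠ 0 (paired t-test on the differences, two-sided).
t = d̄/(s_d/√n) = -0.01918/(0.1747/√26) = -0.560
df = n − 1 = 25
Two-sided p-value ≈ 0.5806
Since p ≈ 0.5806 > α = 0.05, fail to reject H0; the evidence is not statistically significant.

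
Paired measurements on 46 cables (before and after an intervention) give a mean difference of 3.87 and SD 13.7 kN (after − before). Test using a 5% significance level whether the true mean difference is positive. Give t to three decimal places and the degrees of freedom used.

t = 1.916, df = 45

H0: μ_d = 0; H1: μ_d > 0 (paired t-test on the differences, right-tailed).
t = d̄/(s_d/√n) = 3.87/(13.7/√46) = 1.916
df = n − 1 = 45
p-value = P(T ≥ 1.916) ≈ 0.031
Since p ≈ 0.031 < α = 0.05, reject H0; the evidence is statistically significant.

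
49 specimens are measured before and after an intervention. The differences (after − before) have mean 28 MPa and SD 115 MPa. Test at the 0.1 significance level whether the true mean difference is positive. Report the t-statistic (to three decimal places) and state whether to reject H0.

t = 1.704; reject H0

H0: μ_d = 0; H1: μ_d > 0 (paired t-test on the differences, right-tailed).
t = d̄/(s_d/√n) = 28/(115/√49) = 1.704
df = n − 1 = 48
p-value = P(T ≥ 1.704) ≈ 0.0474
Since p ≈ 0.0474 < α = 0.1, reject H0; the data support H1.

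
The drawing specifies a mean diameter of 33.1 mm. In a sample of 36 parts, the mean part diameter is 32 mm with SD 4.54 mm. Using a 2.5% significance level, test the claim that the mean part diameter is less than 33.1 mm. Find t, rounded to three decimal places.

H0: μ = 33.1; H1: μ < 33.1 (one-sample t-test, left-tailed).
t = (x̄ − μ₀)/(s/√n) = (32 − 33.1)/(4.54/√36) = -1.454
df = n − 1 = 35
p-value = P(T ≤ -1.454) ≈ 0.0775
Since p ≈ 0.0775 > α = 0.025, fail to reject H0; the evidence is not statistically significant.

-1.454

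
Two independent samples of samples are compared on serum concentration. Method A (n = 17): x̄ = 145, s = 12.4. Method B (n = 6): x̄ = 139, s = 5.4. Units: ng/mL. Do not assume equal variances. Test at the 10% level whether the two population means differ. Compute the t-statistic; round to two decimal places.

1.61

Let group 1 = method A, group 2 = method B. H0: μ_1 = μ_2; H1: μ_1 ≠ μ_2 (Welch's two-sample t-test, two-sided).
t = (x̄_1 − x̄_2)/√(s_1²/n_1 + s_2²/n_2) = (145 − 139)/√(12.4²/17 + 5.4²/6) = 1.61
Welch–Satterthwaite df ≈ 19.65
Two-sided p-value ≈ 0.124
Since p ≈ 0.124 > α = 0.1, fail to reject H0; the data do not provide sufficient evidence against H0.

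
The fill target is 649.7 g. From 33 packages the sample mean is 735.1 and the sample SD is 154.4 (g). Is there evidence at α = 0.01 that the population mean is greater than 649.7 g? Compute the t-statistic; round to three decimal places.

H0: μ = 649.7; H1: μ > 649.7 (one-sample t-test, right-tailed).
t = (x̄ − μ₀)/(s/√n) = (735.1 − 649.7)/(154.4/√33) = 3.177
df = n − 1 = 32
p-value = P(T ≥ 3.177) ≈ 0.002
Since p ≈ 0.002 < α = 0.01, reject H0; the data support H1.

3.177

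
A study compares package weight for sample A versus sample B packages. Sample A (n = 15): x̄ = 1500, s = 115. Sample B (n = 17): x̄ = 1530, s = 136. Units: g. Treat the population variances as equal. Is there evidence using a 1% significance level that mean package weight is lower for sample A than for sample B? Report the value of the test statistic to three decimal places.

-0.669

Let group 1 = sample A, group 2 = sample B. H0: μ_1 = μ_2; H1: μ_1 < μ_2 (two-sample pooled-variance t-test, left-tailed).
s_p² = [(15−1)·115² + (17−1)·136²]/(15+17−2) = 16036.2
t = (1500 − 1530)/√[16036.2·(1/15 + 1/17)] = -0.669
df = n₁ + n₂ − 2 = 30
p-value = P(T ≤ -0.669) ≈ 0.254
Since p ≈ 0.254 > α = 0.01, fail to reject H0; the data do not provide sufficient evidence against H0.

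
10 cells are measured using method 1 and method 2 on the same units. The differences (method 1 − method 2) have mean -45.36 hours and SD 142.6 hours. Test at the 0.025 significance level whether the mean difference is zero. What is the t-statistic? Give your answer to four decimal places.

H0: μ_d = 0; H1: μ_d ≠ 0 (paired t-test on the differences, two-sided).
t = d̄/(s_d/√n) = -45.36/(142.6/√10) = -1.0059
df = n − 1 = 9
Two-sided p-value ≈ 0.3407
Since p ≈ 0.3407 > α = 0.025, fail to reject H0; the data do not provide sufficient evidence against H0.

-1.0059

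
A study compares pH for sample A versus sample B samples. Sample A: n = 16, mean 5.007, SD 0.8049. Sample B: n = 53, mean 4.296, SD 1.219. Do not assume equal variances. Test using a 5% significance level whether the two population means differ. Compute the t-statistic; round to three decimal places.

Let group 1 = sample A, group 2 = sample B. H0: μ_1 = μ_2; H1: μ_1 ≠ μ_2 (Welch's two-sample t-test, two-sided).
t = (x̄_1 − x̄_2)/√(s_1²/n_1 + s_2²/n_2) = (5.007 − 4.296)/√(0.8049²/16 + 1.219²/53) = 2.716
Welch–Satterthwaite df ≈ 37.74
Two-sided p-value ≈ 0.010
Since p ≈ 0.010 < α = 0.05, reject H0; the evidence is statistically significant.

2.716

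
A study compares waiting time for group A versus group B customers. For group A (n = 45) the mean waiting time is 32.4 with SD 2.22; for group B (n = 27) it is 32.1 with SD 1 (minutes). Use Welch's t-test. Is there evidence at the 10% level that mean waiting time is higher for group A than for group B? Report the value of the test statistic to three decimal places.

Let group 1 = group A, group 2 = group B. H0: μ_1 = μ_2; H1: μ_1 > μ_2 (Welch's two-sample t-test, right-tailed).
t = (x̄_1 − x̄_2)/√(s_1²/n_1 + s_2²/n_2) = (32.4 − 32.1)/√(2.22²/45 + 1²/27) = 0.784
Welch–Satterthwaite df ≈ 66.02
p-value = P(T ≥ 0.784) ≈ 0.2180
Since p ≈ 0.2180 > α = 0.1, fail to reject H0; the evidence is not statistically significant.

0.784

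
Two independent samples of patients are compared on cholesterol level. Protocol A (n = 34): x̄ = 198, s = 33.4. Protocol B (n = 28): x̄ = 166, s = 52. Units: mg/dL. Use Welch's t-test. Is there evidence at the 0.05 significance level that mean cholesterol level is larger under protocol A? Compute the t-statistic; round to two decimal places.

Let group 1 = protocol A, group 2 = protocol B. H0: μ_1 = μ_2; H1: μ_1 > μ_2 (Welch's two-sample t-test, right-tailed).
t = (x̄_1 − x̄_2)/√(s_1²/n_1 + s_2²/n_2) = (198 − 166)/√(33.4²/34 + 52²/28) = 2.81
Welch–Satterthwaite df ≈ 44.28
p-value = P(T ≥ 2.81) ≈ 0.004
Since p ≈ 0.004 < α = 0.05, reject H0; the evidence is statistically significant.

2.81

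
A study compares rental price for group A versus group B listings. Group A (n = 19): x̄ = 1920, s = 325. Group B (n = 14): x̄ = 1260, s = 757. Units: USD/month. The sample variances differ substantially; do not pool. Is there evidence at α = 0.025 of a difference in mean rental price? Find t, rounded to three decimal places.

Let group 1 = group A, group 2 = group B. H0: μ_1 = μ_2; H1: μ_1 ≠ μ_2 (Welch's two-sample t-test, two-sided).
t = (x̄_1 − x̄_2)/√(s_1²/n_1 + s_2²/n_2) = (1920 − 1260)/√(325²/19 + 757²/14) = 3.061
Welch–Satterthwaite df ≈ 16.55
Two-sided p-value ≈ 0.007
Since p ≈ 0.007 < α = 0.025, reject H0; the evidence is statistically significant.

3.061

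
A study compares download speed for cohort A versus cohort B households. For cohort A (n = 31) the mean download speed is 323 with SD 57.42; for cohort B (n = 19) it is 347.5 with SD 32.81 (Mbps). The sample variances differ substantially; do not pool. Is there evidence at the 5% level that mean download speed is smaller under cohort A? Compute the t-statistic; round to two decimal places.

-1.92

Let group 1 = cohort A, group 2 = cohort B. H0: μ_1 = μ_2; H1: μ_1 < μ_2 (Welch's two-sample t-test, left-tailed).
t = (x̄_1 − x̄_2)/√(s_1²/n_1 + s_2²/n_2) = (323 − 347.5)/√(57.42²/31 + 32.81²/19) = -1.92
Welch–Satterthwaite df ≈ 47.85
p-value = P(T ≤ -1.92) ≈ 0.0305
Since p ≈ 0.0305 < α = 0.05, reject H0; the evidence is statistically significant.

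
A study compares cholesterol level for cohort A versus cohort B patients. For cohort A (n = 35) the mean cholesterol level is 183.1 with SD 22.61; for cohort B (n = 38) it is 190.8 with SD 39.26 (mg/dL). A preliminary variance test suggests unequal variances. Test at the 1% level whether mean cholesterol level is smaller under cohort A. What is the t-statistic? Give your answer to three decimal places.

Let group 1 = cohort A, group 2 = cohort B. H0: μ_1 = μ_2; H1: μ_1 < μ_2 (Welch's two-sample t-test, left-tailed).
t = (x̄_1 − x̄_2)/√(s_1²/n_1 + s_2²/n_2) = (183.1 − 190.8)/√(22.61²/35 + 39.26²/38) = -1.037
Welch–Satterthwaite df ≈ 59.98
p-value = P(T ≤ -1.037) ≈ 0.152
Since p ≈ 0.152 > α = 0.01, fail to reject H0; the data do not provide sufficient evidence against H0.

-1.037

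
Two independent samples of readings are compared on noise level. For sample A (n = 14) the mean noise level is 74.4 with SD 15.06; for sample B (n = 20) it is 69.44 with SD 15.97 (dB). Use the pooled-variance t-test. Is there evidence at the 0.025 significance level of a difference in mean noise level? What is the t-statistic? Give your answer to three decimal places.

Let group 1 = sample A, group 2 = sample B. H0: μ_1 = μ_2; H1: μ_1 ≠ μ_2 (two-sample pooled-variance t-test, two-sided).
s_p² = [(14−1)·15.06² + (20−1)·15.97²]/(14+20−2) = 243.569
t = (74.4 − 69.44)/√[243.569·(1/14 + 1/20)] = 0.912
df = n₁ + n₂ − 2 = 32
Two-sided p-value ≈ 0.369
Since p ≈ 0.369 > α = 0.025, fail to reject H0; the data do not provide sufficient evidence against H0.

0.912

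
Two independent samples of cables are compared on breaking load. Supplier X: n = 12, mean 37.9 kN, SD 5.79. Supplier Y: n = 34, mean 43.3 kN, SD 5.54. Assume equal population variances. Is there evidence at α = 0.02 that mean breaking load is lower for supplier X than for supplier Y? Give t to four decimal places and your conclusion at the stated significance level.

t = -2.8700; reject H0

Let group 1 = supplier X, group 2 = supplier Y. H0: μ_1 = μ_2; H1: μ_1 < μ_2 (two-sample pooled-variance t-test, left-tailed).
s_p² = [(12−1)·5.79² + (34−1)·5.54²]/(12+34−2) = 31.3997
t = (37.9 − 43.3)/√[31.3997·(1/12 + 1/34)] = -2.8700
df = n₁ + n₂ − 2 = 44
p-value = P(T ≤ -2.8700) ≈ 0.0031
Since p ≈ 0.0031 < α = 0.02, reject H0; the data support H1.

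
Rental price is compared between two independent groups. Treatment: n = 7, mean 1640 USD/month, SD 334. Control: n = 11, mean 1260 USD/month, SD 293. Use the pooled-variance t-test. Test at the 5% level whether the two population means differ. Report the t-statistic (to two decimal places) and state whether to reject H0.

t = 2.54; reject H0

Let group 1 = treatment, group 2 = control. H0: μ_1 = μ_2; H1: μ_1 ≠ μ_2 (two-sample pooled-variance t-test, two-sided).
s_p² = [(7−1)·334² + (11−1)·293²]/(7+11−2) = 95489.1
t = (1640 − 1260)/√[95489.1·(1/7 + 1/11)] = 2.54
df = n₁ + n₂ − 2 = 16
Two-sided p-value ≈ 0.0217
Since p ≈ 0.0217 < α = 0.05, reject H0; the data support H1.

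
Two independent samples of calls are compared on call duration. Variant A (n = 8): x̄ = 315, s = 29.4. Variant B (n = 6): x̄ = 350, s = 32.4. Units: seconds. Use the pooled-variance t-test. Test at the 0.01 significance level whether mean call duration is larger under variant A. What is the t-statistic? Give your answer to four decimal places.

-2.1120

Let group 1 = variant A, group 2 = variant B. H0: μ_1 = μ_2; H1: μ_1 > μ_2 (two-sample pooled-variance t-test, right-tailed).
s_p² = [(8−1)·29.4² + (6−1)·32.4²]/(8+6−2) = 941.61
t = (315 − 350)/√[941.61·(1/8 + 1/6)] = -2.1120
df = n₁ + n₂ − 2 = 12
p-value = P(T ≥ -2.1120) ≈ 0.9718
Since p ≈ 0.9718 > α = 0.01, fail to reject H0; the data do not provide sufficient evidence against H0.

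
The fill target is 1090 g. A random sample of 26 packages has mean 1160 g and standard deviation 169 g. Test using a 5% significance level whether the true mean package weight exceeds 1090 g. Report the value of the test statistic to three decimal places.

H0: μ = 1090; H1: μ > 1090 (one-sample t-test, right-tailed).
t = (x̄ − μ₀)/(s/√n) = (1160 − 1090)/(169/√26) = 2.112
df = n − 1 = 25
p-value = P(T ≥ 2.112) ≈ 0.022
Since p ≈ 0.022 < α = 0.05, reject H0; the evidence is statistically significant.

2.112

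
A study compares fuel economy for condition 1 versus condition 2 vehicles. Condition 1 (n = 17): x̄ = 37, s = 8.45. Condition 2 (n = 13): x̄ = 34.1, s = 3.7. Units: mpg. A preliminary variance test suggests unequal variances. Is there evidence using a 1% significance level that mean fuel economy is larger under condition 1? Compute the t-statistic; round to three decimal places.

Let group 1 = condition 1, group 2 = condition 2. H0: μ_1 = μ_2; H1: μ_1 > μ_2 (Welch's two-sample t-test, right-tailed).
t = (x̄_1 − x̄_2)/√(s_1²/n_1 + s_2²/n_2) = (37 − 34.1)/√(8.45²/17 + 3.7²/13) = 1.265
Welch–Satterthwaite df ≈ 23.09
p-value = P(T ≥ 1.265) ≈ 0.1092
Since p ≈ 0.1092 > α = 0.01, fail to reject H0; the evidence is not statistically significant.

1.265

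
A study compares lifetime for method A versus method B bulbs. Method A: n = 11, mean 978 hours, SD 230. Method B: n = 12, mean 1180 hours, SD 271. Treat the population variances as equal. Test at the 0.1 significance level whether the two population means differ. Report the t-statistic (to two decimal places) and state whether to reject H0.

t = -1.92; reject H0

Let group 1 = method A, group 2 = method B. H0: μ_1 = μ_2; H1: μ_1 ≠ μ_2 (two-sample pooled-variance t-test, two-sided).
s_p² = [(11−1)·230² + (12−1)·271²]/(11+12−2) = 63659.6
t = (978 − 1180)/√[63659.6·(1/11 + 1/12)] = -1.92
df = n₁ + n₂ − 2 = 21
Two-sided p-value ≈ 0.069
Since p ≈ 0.069 < α = 0.1, reject H0; the data support H1.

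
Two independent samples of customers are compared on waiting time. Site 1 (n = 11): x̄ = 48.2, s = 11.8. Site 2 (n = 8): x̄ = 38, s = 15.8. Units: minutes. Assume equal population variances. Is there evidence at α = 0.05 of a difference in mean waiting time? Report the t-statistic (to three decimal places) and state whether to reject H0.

Let group 1 = site 1, group 2 = site 2. H0: μ_1 = μ_2; H1: μ_1 ≠ μ_2 (two-sample pooled-variance t-test, two-sided).
s_p² = [(11−1)·11.8² + (8−1)·15.8²]/(11+8−2) = 184.699
t = (48.2 − 38)/√[184.699·(1/11 + 1/8)] = 1.615
df = n₁ + n₂ − 2 = 17
Two-sided p-value ≈ 0.125
Since p ≈ 0.125 > α = 0.05, fail to reject H0; the evidence is not statistically significant.

t = 1.615; fail to reject H0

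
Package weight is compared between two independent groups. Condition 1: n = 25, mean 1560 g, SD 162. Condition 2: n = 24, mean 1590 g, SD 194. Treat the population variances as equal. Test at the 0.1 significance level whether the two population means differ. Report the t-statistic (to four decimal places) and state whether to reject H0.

t = -0.5885; fail to reject H0

Let group 1 = condition 1, group 2 = condition 2. H0: μ_1 = μ_2; H1: μ_1 ≠ μ_2 (two-sample pooled-variance t-test, two-sided).
s_p² = [(25−1)·162² + (24−1)·194²]/(25+24−2) = 31818.8
t = (1560 − 1590)/√[31818.8·(1/25 + 1/24)] = -0.5885
df = n₁ + n₂ − 2 = 47
Two-sided p-value ≈ 0.5590
Since p ≈ 0.5590 > α = 0.1, fail to reject H0; the evidence is not statistically significant.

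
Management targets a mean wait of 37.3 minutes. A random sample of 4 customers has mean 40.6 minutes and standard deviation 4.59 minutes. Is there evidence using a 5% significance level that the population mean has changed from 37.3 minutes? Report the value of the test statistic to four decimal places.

1.4379

H0: μ = 37.3; H1: μ ≠ 37.3 (one-sample t-test, two-sided).
t = (x̄ − μ₀)/(s/√n) = (40.6 − 37.3)/(4.59/√4) = 1.4379
df = n − 1 = 3
Two-sided p-value ≈ 0.246
Since p ≈ 0.246 > α = 0.05, fail to reject H0; the data do not provide sufficient evidence against H0.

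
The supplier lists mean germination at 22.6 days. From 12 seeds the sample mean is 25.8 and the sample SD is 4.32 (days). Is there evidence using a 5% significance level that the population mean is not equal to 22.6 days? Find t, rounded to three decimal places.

2.566

H0: μ = 22.6; H1: μ ≠ 22.6 (one-sample t-test, two-sided).
t = (x̄ − μ₀)/(s/√n) = (25.8 − 22.6)/(4.32/√12) = 2.566
df = n − 1 = 11
Two-sided p-value ≈ 0.026
Since p ≈ 0.026 < α = 0.05, reject H0; the data support H1.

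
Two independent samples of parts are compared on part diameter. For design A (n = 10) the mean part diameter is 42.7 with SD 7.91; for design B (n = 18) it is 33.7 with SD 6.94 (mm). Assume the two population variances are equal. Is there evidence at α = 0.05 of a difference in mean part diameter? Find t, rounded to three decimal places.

Let group 1 = design A, group 2 = design B. H0: μ_1 = μ_2; H1: μ_1 ≠ μ_2 (two-sample pooled-variance t-test, two-sided).
s_p² = [(10−1)·7.91² + (18−1)·6.94²]/(10+18−2) = 53.1498
t = (42.7 − 33.7)/√[53.1498·(1/10 + 1/18)] = 3.130
df = n₁ + n₂ − 2 = 26
Two-sided p-value ≈ 0.0043
Since p ≈ 0.0043 < α = 0.05, reject H0; the data support H1.

3.130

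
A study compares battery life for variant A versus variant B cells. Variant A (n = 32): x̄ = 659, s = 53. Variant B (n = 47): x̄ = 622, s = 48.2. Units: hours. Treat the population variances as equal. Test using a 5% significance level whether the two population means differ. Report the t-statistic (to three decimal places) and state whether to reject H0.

Let group 1 = variant A, group 2 = variant B. H0: μ_1 = μ_2; H1: μ_1 ≠ μ_2 (two-sample pooled-variance t-test, two-sided).
s_p² = [(32−1)·53² + (47−1)·48.2²]/(32+47−2) = 2518.81
t = (659 − 622)/√[2518.81·(1/32 + 1/47)] = 3.217
df = n₁ + n₂ − 2 = 77
Two-sided p-value ≈ 0.0019
Since p ≈ 0.0019 < α = 0.05, reject H0; the data support H1.

t = 3.217; reject H0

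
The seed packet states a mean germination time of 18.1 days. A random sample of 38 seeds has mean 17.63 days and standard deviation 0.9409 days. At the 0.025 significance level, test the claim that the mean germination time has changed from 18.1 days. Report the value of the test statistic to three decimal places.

-3.079

H0: μ = 18.1; H1: μ ≠ 18.1 (one-sample t-test, two-sided).
t = (x̄ − μ₀)/(s/√n) = (17.63 − 18.1)/(0.9409/√38) = -3.079
df = n − 1 = 37
Two-sided p-value ≈ 0.0039
Since p ≈ 0.0039 < α = 0.025, reject H0; the data support H1.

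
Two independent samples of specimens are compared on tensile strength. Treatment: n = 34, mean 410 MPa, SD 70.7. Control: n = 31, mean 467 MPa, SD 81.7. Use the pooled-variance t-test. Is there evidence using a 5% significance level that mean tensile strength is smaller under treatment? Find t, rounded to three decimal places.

-3.015

Let group 1 = treatment, group 2 = control. H0: μ_1 = μ_2; H1: μ_1 < μ_2 (two-sample pooled-variance t-test, left-tailed).
s_p² = [(34−1)·70.7² + (31−1)·81.7²]/(34+31−2) = 5796.78
t = (410 − 467)/√[5796.78·(1/34 + 1/31)] = -3.015
df = n₁ + n₂ − 2 = 63
p-value = P(T ≤ -3.015) ≈ 0.002
Since p ≈ 0.002 < α = 0.05, reject H0; the evidence is statistically significant.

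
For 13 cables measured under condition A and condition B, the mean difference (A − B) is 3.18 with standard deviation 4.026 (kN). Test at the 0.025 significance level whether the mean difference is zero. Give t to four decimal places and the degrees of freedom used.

H0: μ_d = 0; H1: μ_d ≠ 0 (paired t-test on the differences, two-sided).
t = d̄/(s_d/√n) = 3.18/(4.026/√13) = 2.8479
df = n − 1 = 12
Two-sided p-value ≈ 0.015
Since p ≈ 0.015 < α = 0.025, reject H0; the data support H1.

t = 2.8479, df = 12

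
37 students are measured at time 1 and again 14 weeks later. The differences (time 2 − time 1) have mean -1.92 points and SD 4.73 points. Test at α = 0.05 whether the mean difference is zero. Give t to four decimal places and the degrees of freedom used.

t = -2.4691, df = 36

H0: μ_d = 0; H1: μ_d ≠ 0 (paired t-test on the differences, two-sided).
t = d̄/(s_d/√n) = -1.92/(4.73/√37) = -2.4691
df = n − 1 = 36
Two-sided p-value ≈ 0.0184
Since p ≈ 0.0184 < α = 0.05, reject H0; the evidence is statistically significant.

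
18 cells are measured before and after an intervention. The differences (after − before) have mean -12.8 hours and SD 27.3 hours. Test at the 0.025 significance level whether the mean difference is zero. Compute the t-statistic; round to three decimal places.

-1.989

H0: μ_d = 0; H1: μ_d ≠ 0 (paired t-test on the differences, two-sided).
t = d̄/(s_d/√n) = -12.8/(27.3/√18) = -1.989
df = n − 1 = 17
Two-sided p-value ≈ 0.0630
Since p ≈ 0.0630 > α = 0.025, fail to reject H0; the evidence is not statistically significant.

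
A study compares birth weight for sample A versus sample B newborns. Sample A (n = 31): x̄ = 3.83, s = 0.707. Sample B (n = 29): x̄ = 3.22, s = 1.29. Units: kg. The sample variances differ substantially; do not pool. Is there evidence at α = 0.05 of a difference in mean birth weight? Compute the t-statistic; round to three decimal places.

Let group 1 = sample A, group 2 = sample B. H0: μ_1 = μ_2; H1: μ_1 ≠ μ_2 (Welch's two-sample t-test, two-sided).
t = (x̄_1 − x̄_2)/√(s_1²/n_1 + s_2²/n_2) = (3.83 − 3.22)/√(0.707²/31 + 1.29²/29) = 2.250
Welch–Satterthwaite df ≈ 42.79
Two-sided p-value ≈ 0.0297
Since p ≈ 0.0297 < α = 0.05, reject H0; the evidence is statistically significant.

2.250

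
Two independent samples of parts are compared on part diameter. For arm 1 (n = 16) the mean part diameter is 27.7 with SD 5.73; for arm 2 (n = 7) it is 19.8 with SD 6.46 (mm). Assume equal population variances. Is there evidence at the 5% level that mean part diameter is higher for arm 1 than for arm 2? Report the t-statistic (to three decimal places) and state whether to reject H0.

Let group 1 = arm 1, group 2 = arm 2. H0: μ_1 = μ_2; H1: μ_1 > μ_2 (two-sample pooled-variance t-test, right-tailed).
s_p² = [(16−1)·5.73² + (7−1)·6.46²]/(16+7−2) = 35.3754
t = (27.7 − 19.8)/√[35.3754·(1/16 + 1/7)] = 2.931
df = n₁ + n₂ − 2 = 21
p-value = P(T ≥ 2.931) ≈ 0.004
Since p ≈ 0.004 < α = 0.05, reject H0; the data support H1.

t = 2.931; reject H0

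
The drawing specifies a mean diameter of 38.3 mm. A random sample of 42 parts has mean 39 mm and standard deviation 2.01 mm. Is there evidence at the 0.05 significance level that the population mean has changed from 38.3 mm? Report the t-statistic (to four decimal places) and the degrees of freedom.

H0: μ = 38.3; H1: μ ≠ 38.3 (one-sample t-test, two-sided).
t = (x̄ − μ₀)/(s/√n) = (39 − 38.3)/(2.01/√42) = 2.2570
df = n − 1 = 41
Two-sided p-value ≈ 0.029
Since p ≈ 0.029 < α = 0.05, reject H0; the data support H1.

t = 2.2570, df = 41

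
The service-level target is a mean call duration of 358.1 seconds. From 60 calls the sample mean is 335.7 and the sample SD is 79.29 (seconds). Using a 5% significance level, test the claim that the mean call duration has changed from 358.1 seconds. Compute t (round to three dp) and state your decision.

t = -2.188; reject H0

H0: μ = 358.1; H1: μ ≠ 358.1 (one-sample t-test, two-sided).
t = (x̄ − μ₀)/(s/√n) = (335.7 − 358.1)/(79.29/√60) = -2.188
df = n − 1 = 59
Two-sided p-value ≈ 0.0326
Since p ≈ 0.0326 < α = 0.05, reject H0; the data support H1.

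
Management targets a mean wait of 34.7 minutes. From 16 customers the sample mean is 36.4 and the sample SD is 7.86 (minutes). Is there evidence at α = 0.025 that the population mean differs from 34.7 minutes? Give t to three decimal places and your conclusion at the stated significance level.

t = 0.865; fail to reject H0

H0: μ = 34.7; H1: μ ≠ 34.7 (one-sample t-test, two-sided).
t = (x̄ − μ₀)/(s/√n) = (36.4 − 34.7)/(7.86/√16) = 0.865
df = n − 1 = 15
Two-sided p-value ≈ 0.4006
Since p ≈ 0.4006 > α = 0.025, fail to reject H0; the evidence is not statistically significant.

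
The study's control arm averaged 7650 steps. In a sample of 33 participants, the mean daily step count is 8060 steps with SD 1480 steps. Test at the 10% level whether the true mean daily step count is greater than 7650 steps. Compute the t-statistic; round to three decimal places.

H0: μ = 7650; H1: μ > 7650 (one-sample t-test, right-tailed).
t = (x̄ − μ₀)/(s/√n) = (8060 − 7650)/(1480/√33) = 1.591
df = n − 1 = 32
p-value = P(T ≥ 1.591) ≈ 0.061
Since p ≈ 0.061 < α = 0.1, reject H0; the data support H1.

1.591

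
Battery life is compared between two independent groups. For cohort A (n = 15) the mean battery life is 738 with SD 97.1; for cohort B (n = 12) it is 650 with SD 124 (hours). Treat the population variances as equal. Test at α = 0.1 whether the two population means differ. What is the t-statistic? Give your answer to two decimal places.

Let group 1 = cohort A, group 2 = cohort B. H0: μ_1 = μ_2; H1: μ_1 ≠ μ_2 (two-sample pooled-variance t-test, two-sided).
s_p² = [(15−1)·97.1² + (12−1)·124²]/(15+12−2) = 12045.3
t = (738 − 650)/√[12045.3·(1/15 + 1/12)] = 2.07
df = n₁ + n₂ − 2 = 25
Two-sided p-value ≈ 0.049
Since p ≈ 0.049 < α = 0.1, reject H0; the data support H1.

2.07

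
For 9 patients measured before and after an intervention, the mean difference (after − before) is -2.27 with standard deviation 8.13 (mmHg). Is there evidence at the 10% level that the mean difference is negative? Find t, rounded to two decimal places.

-0.84

H0: μ_d = 0; H1: μ_d < 0 (paired t-test on the differences, left-tailed).
t = d̄/(s_d/√n) = -2.27/(8.13/√9) = -0.84
df = n − 1 = 8
p-value = P(T ≤ -0.84) ≈ 0.213
Since p ≈ 0.213 > α = 0.1, fail to reject H0; the data do not provide sufficient evidence against H0.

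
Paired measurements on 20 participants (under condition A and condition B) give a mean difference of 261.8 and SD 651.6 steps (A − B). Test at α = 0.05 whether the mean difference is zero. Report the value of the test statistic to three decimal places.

H0: μ_d = 0; H1: μ_d ≠ 0 (paired t-test on the differences, two-sided).
t = d̄/(s_d/√n) = 261.8/(651.6/√20) = 1.797
df = n − 1 = 19
Two-sided p-value ≈ 0.0883
Since p ≈ 0.0883 > α = 0.05, fail to reject H0; the evidence is not statistically significant.

1.797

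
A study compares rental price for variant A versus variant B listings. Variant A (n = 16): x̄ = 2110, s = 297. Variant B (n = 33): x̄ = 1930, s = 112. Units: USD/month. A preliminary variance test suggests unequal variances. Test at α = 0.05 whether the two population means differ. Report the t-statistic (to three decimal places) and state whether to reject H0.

Let group 1 = variant A, group 2 = variant B. H0: μ_1 = μ_2; H1: μ_1 ≠ μ_2 (Welch's two-sample t-test, two-sided).
t = (x̄_1 − x̄_2)/√(s_1²/n_1 + s_2²/n_2) = (2110 − 1930)/√(297²/16 + 112²/33) = 2.345
Welch–Satterthwaite df ≈ 17.10
Two-sided p-value ≈ 0.0314
Since p ≈ 0.0314 < α = 0.05, reject H0; the evidence is statistically significant.

t = 2.345; reject H0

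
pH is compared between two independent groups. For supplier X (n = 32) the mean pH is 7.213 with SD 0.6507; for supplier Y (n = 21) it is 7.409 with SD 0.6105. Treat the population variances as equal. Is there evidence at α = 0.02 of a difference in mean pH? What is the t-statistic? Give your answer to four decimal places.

-1.0987

Let group 1 = supplier X, group 2 = supplier Y. H0: μ_1 = μ_2; H1: μ_1 ≠ μ_2 (two-sample pooled-variance t-test, two-sided).
s_p² = [(32−1)·0.6507² + (21−1)·0.6105²]/(32+21−2) = 0.403528
t = (7.213 − 7.409)/√[0.403528·(1/32 + 1/21)] = -1.0987
df = n₁ + n₂ − 2 = 51
Two-sided p-value ≈ 0.2771
Since p ≈ 0.2771 > α = 0.02, fail to reject H0; the data do not provide sufficient evidence against H0.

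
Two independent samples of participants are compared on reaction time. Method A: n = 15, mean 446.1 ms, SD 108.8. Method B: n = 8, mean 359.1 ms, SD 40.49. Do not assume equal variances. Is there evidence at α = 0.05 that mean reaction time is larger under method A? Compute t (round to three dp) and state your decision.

Let group 1 = method A, group 2 = method B. H0: μ_1 = μ_2; H1: μ_1 > μ_2 (Welch's two-sample t-test, right-tailed).
t = (x̄_1 − x̄_2)/√(s_1²/n_1 + s_2²/n_2) = (446.1 − 359.1)/√(108.8²/15 + 40.49²/8) = 2.759
Welch–Satterthwaite df ≈ 19.58
p-value = P(T ≥ 2.759) ≈ 0.006
Since p ≈ 0.006 < α = 0.05, reject H0; the evidence is statistically significant.

t = 2.759; reject H0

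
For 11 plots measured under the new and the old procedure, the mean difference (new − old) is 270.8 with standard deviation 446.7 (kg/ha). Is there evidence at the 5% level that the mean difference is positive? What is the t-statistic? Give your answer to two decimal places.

2.01

H0: μ_d = 0; H1: μ_d > 0 (paired t-test on the differences, right-tailed).
t = d̄/(s_d/√n) = 270.8/(446.7/√11) = 2.01
df = n − 1 = 10
p-value = P(T ≥ 2.01) ≈ 0.036
Since p ≈ 0.036 < α = 0.05, reject H0; the evidence is statistically significant.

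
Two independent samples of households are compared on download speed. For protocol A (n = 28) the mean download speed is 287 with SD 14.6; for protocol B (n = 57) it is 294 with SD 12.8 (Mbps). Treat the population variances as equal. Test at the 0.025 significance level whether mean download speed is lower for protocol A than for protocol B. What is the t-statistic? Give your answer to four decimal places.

Let group 1 = protocol A, group 2 = protocol B. H0: μ_1 = μ_2; H1: μ_1 < μ_2 (two-sample pooled-variance t-test, left-tailed).
s_p² = [(28−1)·14.6² + (57−1)·12.8²]/(28+57−2) = 179.884
t = (287 − 294)/√[179.884·(1/28 + 1/57)] = -2.2616
df = n₁ + n₂ − 2 = 83
p-value = P(T ≤ -2.2616) ≈ 0.0132
Since p ≈ 0.0132 < α = 0.025, reject H0; the data support H1.

-2.2616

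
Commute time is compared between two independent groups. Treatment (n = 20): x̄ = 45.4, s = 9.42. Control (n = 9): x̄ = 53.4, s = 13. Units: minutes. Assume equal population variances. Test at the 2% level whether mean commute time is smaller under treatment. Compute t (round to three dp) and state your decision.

t = -1.879; fail to reject H0

Let group 1 = treatment, group 2 = control. H0: μ_1 = μ_2; H1: μ_1 < μ_2 (two-sample pooled-variance t-test, left-tailed).
s_p² = [(20−1)·9.42² + (9−1)·13²]/(20+9−2) = 112.518
t = (45.4 − 53.4)/√[112.518·(1/20 + 1/9)] = -1.879
df = n₁ + n₂ − 2 = 27
p-value = P(T ≤ -1.879) ≈ 0.036
Since p ≈ 0.036 > α = 0.02, fail to reject H0; the evidence is not statistically significant.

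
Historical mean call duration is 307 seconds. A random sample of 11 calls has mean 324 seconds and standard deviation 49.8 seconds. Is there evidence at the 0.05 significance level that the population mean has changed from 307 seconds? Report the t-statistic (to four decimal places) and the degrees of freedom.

t = 1.1322, df = 10

H0: μ = 307; H1: μ ≠ 307 (one-sample t-test, two-sided).
t = (x̄ − μ₀)/(s/√n) = (324 − 307)/(49.8/√11) = 1.1322
df = n − 1 = 10
Two-sided p-value ≈ 0.284
Since p ≈ 0.284 > α = 0.05, fail to reject H0; the data do not provide sufficient evidence against H0.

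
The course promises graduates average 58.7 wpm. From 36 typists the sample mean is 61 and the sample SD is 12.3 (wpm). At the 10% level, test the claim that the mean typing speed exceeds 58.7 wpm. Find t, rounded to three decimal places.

1.122

H0: μ = 58.7; H1: μ > 58.7 (one-sample t-test, right-tailed).
t = (x̄ − μ₀)/(s/√n) = (61 − 58.7)/(12.3/√36) = 1.122
df = n − 1 = 35
p-value = P(T ≥ 1.122) ≈ 0.1348
Since p ≈ 0.1348 > α = 0.1, fail to reject H0; the evidence is not statistically significant.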